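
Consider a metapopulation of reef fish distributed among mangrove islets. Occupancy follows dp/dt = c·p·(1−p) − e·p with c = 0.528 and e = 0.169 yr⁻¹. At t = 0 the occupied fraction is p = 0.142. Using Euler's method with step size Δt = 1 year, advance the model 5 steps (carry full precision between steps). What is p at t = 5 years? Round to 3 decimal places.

0.405

Update rule: p ← p + [c·p·(1−p) − e·p]·Δt with Δt = 1.
step 1: Δp = +0.04033, p = 0.18233
step 2: Δp = +0.04790, p = 0.23024
step 3: Δp = +0.05467, p = 0.28490
step 4: Δp = +0.05942, p = 0.34432
step 5: Δp = +0.06101, p = 0.40534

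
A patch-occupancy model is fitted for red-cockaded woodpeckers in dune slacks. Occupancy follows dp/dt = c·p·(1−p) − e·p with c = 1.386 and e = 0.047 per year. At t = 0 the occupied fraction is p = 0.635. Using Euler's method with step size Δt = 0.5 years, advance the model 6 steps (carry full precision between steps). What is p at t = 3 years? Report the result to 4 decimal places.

Update rule: p ← p + [c·p·(1−p) − e·p]·Δt with Δt = 0.5.
t = 0.5: p = 0.63500 + (+0.14570) = 0.78070
t = 1: p = 0.78070 + (+0.10030) = 0.88100
t = 1.5: p = 0.88100 + (+0.05195) = 0.93295
t = 2: p = 0.93295 + (+0.02143) = 0.95438
t = 2.5: p = 0.95438 + (+0.00775) = 0.96212
t = 3: p = 0.96212 + (+0.00264) = 0.96477

0.9648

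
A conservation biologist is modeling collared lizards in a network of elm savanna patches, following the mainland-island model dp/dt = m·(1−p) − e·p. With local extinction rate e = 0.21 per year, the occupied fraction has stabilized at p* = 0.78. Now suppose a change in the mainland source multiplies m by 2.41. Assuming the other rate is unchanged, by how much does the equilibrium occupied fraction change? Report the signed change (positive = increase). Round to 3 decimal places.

0.115

Balance m(1−p*) = e·p* gives m = e·p*/(1−p*) = 0.21×0.78000/0.22000 = 0.74455.
New p* = m/(m+e) = 1.79437/(1.79437+0.21000) = 0.89523.
Δp* = 0.89523 − 0.78000 = +0.11523.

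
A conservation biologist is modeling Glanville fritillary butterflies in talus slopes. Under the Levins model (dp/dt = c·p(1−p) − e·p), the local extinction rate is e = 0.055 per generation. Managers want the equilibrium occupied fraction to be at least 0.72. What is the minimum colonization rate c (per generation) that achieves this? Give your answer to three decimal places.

0.196

p* = 1 − e/c ≥ 0.72 requires e/c ≤ 0.2800, i.e. c ≥ e/0.2800.
c_min = 0.055/0.2800 = 0.1964.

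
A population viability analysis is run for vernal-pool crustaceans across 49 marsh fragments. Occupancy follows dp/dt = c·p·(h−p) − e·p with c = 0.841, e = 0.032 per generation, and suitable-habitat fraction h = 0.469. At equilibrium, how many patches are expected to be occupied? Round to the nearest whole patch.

21

p* = h − e/c = 0.469 − 0.0380 = 0.4310.
Expected occupied patches = N × p* = 49 × 0.4310 = 21.12 ≈ 21.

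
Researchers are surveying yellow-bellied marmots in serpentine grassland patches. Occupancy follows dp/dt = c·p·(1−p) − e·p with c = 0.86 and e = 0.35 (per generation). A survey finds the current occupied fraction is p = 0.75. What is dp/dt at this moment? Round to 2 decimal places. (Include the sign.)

Colonization term: c·p·(1−p) = 0.86×0.75×0.2500 = 0.16125.
Extinction term: e·p = 0.26250.
dp/dt = 0.16125 − 0.26250 = -0.10125.

-0.10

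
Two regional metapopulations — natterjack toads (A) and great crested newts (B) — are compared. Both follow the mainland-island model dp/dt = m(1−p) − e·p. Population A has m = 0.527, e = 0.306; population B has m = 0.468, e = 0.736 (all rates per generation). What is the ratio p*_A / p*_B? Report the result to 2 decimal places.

1.63

A: p*_A = m/(m+e) = 0.527/0.8330 = 0.6327.
B: p*_B = 0.468/1.2040 = 0.3887.
p*_A / p*_B = 0.6327/0.3887 = 1.6276.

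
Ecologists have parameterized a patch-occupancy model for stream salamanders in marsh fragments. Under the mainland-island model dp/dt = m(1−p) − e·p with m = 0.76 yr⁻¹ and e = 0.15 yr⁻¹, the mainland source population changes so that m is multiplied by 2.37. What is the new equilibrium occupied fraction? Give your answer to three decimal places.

0.923

Before: p* = 0.76/(0.76+0.15) = 0.8352.
After: m = 1.8012, e = 0.15; p* = 1.8012/1.9512 = 0.9231.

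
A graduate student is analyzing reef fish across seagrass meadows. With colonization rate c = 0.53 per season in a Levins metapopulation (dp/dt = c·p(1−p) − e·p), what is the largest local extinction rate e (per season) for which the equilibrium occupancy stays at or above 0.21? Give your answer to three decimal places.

1 − e/c ≥ 0.21 ⇒ e ≤ c(1 − 0.21) = 0.53 × 0.7900.
e_max = 0.4187.

0.419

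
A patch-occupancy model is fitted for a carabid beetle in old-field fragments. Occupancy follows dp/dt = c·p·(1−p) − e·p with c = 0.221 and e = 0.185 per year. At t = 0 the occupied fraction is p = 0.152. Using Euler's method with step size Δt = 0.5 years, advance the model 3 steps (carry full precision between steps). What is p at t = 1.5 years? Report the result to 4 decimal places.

Update rule: p ← p + [c·p·(1−p) − e·p]·Δt with Δt = 0.5.
p: 0.15200 → 0.15218  (Δp = +0.00018)
p: 0.15218 → 0.15236  (Δp = +0.00018)
p: 0.15236 → 0.15254  (Δp = +0.00018)

0.1525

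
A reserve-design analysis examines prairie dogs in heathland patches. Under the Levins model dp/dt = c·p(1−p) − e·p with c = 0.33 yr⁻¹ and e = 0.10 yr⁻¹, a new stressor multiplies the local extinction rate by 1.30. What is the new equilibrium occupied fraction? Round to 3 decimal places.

Before: p* = 1 − 0.10/0.33 = 0.6970.
After the change, c = 0.33, e = 0.13, so p* = 1 − 0.13/0.33 = 0.6061.

0.606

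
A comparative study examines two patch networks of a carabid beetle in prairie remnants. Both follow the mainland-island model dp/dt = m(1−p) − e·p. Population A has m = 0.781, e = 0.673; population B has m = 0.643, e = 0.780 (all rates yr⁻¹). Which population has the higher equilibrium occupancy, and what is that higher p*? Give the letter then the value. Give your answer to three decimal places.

A, 0.537

A: p*_A = m/(m+e) = 0.781/1.4540 = 0.5371.
B: p*_B = 0.643/1.4230 = 0.4519.
A is higher at 0.5371.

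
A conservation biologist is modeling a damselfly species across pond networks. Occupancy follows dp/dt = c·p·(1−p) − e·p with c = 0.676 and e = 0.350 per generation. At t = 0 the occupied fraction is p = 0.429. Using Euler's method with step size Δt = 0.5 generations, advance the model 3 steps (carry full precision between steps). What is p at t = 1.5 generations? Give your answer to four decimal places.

0.4493

Update rule: p ← p + [c·p·(1−p) − e·p]·Δt with Δt = 0.5.
p: 0.42900 → 0.43672  (Δp = +0.00772)
p: 0.43672 → 0.44344  (Δp = +0.00672)
p: 0.44344 → 0.44926  (Δp = +0.00582)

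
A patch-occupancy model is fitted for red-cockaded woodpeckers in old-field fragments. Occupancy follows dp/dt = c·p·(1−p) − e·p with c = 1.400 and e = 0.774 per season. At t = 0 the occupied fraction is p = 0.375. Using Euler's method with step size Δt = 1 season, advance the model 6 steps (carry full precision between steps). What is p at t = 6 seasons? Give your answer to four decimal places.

0.4468

Update rule: p ← p + [c·p·(1−p) − e·p]·Δt with Δt = 1.
  1  |  dp/dt·Δt = +0.037875  |  p_1 = 0.412875
  2  |  dp/dt·Δt = +0.019808  |  p_2 = 0.432683
  3  |  dp/dt·Δt = +0.008759  |  p_3 = 0.441442
  4  |  dp/dt·Δt = +0.003523  |  p_4 = 0.444965
  5  |  dp/dt·Δt = +0.001357  |  p_5 = 0.446322
  6  |  dp/dt·Δt = +0.000513  |  p_6 = 0.446835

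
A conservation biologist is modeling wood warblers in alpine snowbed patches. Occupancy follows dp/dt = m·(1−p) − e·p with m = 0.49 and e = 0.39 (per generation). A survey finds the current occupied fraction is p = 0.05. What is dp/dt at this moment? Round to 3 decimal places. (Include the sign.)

Colonization term: m·(1−p) = 0.49×0.9500 = 0.46550.
Extinction term: e·p = 0.01950.
dp/dt = 0.46550 − 0.01950 = 0.44600.

0.446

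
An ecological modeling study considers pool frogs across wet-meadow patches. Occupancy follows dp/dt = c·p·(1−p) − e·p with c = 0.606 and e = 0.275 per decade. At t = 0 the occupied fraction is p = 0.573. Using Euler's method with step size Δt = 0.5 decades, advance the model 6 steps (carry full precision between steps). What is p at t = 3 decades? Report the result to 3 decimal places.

Update rule: p ← p + [c·p·(1−p) − e·p]·Δt with Δt = 0.5.
  1  |  dp/dt·Δt = -0.004652  |  p_1 = 0.568348
  2  |  dp/dt·Δt = -0.003813  |  p_2 = 0.564535
  3  |  dp/dt·Δt = -0.003135  |  p_3 = 0.561399
  4  |  dp/dt·Δt = -0.002585  |  p_4 = 0.558814
  5  |  dp/dt·Δt = -0.002135  |  p_5 = 0.556679
  6  |  dp/dt·Δt = -0.001767  |  p_6 = 0.554913

0.555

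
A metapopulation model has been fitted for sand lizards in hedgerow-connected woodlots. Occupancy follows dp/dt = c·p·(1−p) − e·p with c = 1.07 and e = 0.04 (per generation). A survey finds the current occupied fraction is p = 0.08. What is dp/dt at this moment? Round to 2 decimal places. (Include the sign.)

Colonization term: c·p·(1−p) = 1.07×0.08×0.9200 = 0.07875.
Extinction term: e·p = 0.00320.
dp/dt = 0.07875 − 0.00320 = 0.07555.

0.08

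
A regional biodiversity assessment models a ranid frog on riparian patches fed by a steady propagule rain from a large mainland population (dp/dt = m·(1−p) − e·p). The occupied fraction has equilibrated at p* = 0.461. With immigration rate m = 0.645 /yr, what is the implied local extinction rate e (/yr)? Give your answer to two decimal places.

0.75

At equilibrium m(1−p*) = e·p*, so e = m(1−p*)/p*.
e = 0.645 × 0.5390 / 0.461 = 0.7541.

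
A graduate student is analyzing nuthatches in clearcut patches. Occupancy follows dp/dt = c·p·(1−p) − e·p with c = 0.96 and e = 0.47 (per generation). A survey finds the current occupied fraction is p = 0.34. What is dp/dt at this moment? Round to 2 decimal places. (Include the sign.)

0.06

Colonization term: c·p·(1−p) = 0.96×0.34×0.6600 = 0.21542.
Extinction term: e·p = 0.15980.
dp/dt = 0.21542 − 0.15980 = 0.05562.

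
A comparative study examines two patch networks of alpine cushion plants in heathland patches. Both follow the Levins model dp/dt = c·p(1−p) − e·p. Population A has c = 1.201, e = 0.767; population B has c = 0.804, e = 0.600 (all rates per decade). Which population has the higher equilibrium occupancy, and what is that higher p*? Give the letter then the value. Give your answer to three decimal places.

A: p*_A = 1 − 0.767/1.201 = 0.3614.
B: p*_B = 1 − 0.600/0.804 = 0.2537.
A is higher at 0.3614.

A, 0.361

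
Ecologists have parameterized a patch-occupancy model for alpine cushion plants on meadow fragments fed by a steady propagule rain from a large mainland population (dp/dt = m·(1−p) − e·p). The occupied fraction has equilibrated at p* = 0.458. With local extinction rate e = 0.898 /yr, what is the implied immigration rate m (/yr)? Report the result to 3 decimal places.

0.759

At equilibrium m(1−p*) = e·p*, so m = e·p*/(1−p*).
m = 0.898 × 0.458 / 0.5420 = 0.4113/0.5420 = 0.7588.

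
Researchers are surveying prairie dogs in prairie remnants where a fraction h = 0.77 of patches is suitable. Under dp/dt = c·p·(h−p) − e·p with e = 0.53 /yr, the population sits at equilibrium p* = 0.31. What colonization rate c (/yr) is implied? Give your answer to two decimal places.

At equilibrium c(h−p*) = e, so c = e/(h−p*).
c = 0.53/(0.77 − 0.31) = 0.53/0.4600 = 1.1522.

1.15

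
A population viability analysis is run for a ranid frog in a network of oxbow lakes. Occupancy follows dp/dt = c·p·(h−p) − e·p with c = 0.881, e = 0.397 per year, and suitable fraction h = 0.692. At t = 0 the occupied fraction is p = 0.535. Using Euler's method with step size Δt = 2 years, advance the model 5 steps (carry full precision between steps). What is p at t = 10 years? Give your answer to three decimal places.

Update rule: p ← p + [c·p·(h−p) − e·p]·Δt with Δt = 2.
t = 2: p = 0.53500 + (-0.27679) = 0.25821
t = 4: p = 0.25821 + (-0.00766) = 0.25055
t = 6: p = 0.25055 + (-0.00405) = 0.24650
t = 8: p = 0.24650 + (-0.00223) = 0.24427
t = 10: p = 0.24427 + (-0.00125) = 0.24303

0.243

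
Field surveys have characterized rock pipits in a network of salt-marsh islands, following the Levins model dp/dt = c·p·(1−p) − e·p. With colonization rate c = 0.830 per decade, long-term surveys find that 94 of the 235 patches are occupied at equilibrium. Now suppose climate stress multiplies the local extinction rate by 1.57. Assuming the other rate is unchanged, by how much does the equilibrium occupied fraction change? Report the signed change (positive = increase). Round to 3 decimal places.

-0.342

Observed p* = 94/235 = 0.40000.
Balance c(1−p*) = e gives e = 0.830×(1 − 0.40000) = 0.49800.
New p* = 1 − e/c = 1 − 0.78186/0.83000 = 0.05800.
Δp* = 0.05800 − 0.40000 = -0.34200.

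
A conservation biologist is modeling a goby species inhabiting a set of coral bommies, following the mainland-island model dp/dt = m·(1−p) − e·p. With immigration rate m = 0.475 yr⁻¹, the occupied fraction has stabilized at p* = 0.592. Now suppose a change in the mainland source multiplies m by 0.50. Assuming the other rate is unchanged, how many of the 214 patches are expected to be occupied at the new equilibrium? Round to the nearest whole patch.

90

Balance m(1−p*) = e·p* gives e = m(1−p*)/p* = 0.475×0.40800/0.59200 = 0.32736.
New p* = m/(m+e) = 0.23750/(0.23750+0.32736) = 0.42046.
Expected occupied = 214 × 0.42046 = 89.98 ≈ 90.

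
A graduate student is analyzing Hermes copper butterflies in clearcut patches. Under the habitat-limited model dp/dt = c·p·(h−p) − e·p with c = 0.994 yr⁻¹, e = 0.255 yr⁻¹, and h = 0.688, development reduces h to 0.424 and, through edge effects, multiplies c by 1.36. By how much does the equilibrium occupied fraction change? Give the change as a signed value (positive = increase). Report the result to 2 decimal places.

-0.20

Before: p* = h − e/c = 0.688 − 0.255/0.994 = 0.688 − 0.2565 = 0.4315.
After: c = 1.35184, e = 0.255, h = 0.424; p* = 0.424 − 0.255/1.35184 = 0.2354.
Δp* = 0.2354 − 0.4315 = -0.1961.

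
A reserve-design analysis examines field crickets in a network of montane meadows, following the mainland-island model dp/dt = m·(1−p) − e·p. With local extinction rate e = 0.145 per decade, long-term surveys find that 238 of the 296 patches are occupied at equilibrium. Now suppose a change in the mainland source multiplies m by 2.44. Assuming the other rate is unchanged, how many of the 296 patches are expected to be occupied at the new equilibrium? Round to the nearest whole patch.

Observed p* = 238/296 = 0.80405.
Balance m(1−p*) = e·p* gives m = e·p*/(1−p*) = 0.145×0.80405/0.19595 = 0.59498.
New p* = m/(m+e) = 1.45175/(1.45175+0.14500) = 0.90919.
Expected occupied = 296 × 0.90919 = 269.12 ≈ 269.

269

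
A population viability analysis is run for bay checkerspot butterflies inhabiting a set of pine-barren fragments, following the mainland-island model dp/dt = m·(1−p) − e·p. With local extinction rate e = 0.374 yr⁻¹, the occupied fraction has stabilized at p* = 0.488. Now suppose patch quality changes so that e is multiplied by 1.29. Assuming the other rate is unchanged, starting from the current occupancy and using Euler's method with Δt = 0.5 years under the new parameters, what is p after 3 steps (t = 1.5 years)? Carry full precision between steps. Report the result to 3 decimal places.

0.437

Balance m(1−p*) = e·p* gives m = e·p*/(1−p*) = 0.374×0.48800/0.51200 = 0.35647.
Starting from p₀ = 0.48800; update p ← p + (dp/dt)·Δt with the new parameters.
t = 0.5: p = 0.48800 + (-0.02646) = 0.46154
t = 1: p = 0.46154 + (-0.01536) = 0.44617
t = 1.5: p = 0.44617 + (-0.00892) = 0.43725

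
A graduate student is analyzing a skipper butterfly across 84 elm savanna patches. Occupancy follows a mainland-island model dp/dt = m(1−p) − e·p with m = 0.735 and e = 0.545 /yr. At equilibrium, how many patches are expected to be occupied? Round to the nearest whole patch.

48

p* = m/(m+e) = 0.735/1.2800 = 0.5742.
Expected occupied patches = N × p* = 84 × 0.5742 = 48.23 ≈ 48.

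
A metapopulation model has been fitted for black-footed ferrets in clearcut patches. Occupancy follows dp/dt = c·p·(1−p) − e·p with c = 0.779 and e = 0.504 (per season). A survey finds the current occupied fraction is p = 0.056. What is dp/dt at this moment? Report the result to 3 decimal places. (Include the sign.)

Colonization term: c·p·(1−p) = 0.779×0.056×0.9440 = 0.04118.
Extinction term: e·p = 0.02822.
dp/dt = 0.04118 − 0.02822 = 0.01296.

0.013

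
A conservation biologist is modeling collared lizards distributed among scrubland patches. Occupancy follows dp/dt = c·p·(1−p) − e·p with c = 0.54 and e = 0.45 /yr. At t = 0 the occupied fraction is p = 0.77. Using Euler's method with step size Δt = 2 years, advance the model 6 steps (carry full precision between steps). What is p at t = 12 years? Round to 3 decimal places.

0.192

Update rule: p ← p + [c·p·(1−p) − e·p]·Δt with Δt = 2.
p: 0.77000 → 0.26827  (Δp = -0.50173)
p: 0.26827 → 0.23883  (Δp = -0.02944)
p: 0.23883 → 0.22022  (Δp = -0.01861)
p: 0.22022 → 0.20748  (Δp = -0.01274)
p: 0.20748 → 0.19834  (Δp = -0.00915)
p: 0.19834 → 0.19155  (Δp = -0.00678)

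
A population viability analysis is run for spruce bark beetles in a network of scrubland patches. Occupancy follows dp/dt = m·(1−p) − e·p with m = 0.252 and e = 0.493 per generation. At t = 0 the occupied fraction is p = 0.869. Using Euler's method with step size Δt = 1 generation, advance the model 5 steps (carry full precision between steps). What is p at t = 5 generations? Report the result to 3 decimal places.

0.339

Update rule: p ← p + [m·(1−p) − e·p]·Δt with Δt = 1.
step 1: Δp = -0.39541, p = 0.47359
step 2: Δp = -0.10083, p = 0.37277
step 3: Δp = -0.02571, p = 0.34706
step 4: Δp = -0.00656, p = 0.34050
step 5: Δp = -0.00167, p = 0.33883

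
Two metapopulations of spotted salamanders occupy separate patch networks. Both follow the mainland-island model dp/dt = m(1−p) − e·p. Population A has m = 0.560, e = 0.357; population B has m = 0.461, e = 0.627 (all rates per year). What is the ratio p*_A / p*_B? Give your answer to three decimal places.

1.441

A: p*_A = m/(m+e) = 0.560/0.9170 = 0.6107.
B: p*_B = 0.461/1.0880 = 0.4237.
p*_A / p*_B = 0.6107/0.4237 = 1.4413.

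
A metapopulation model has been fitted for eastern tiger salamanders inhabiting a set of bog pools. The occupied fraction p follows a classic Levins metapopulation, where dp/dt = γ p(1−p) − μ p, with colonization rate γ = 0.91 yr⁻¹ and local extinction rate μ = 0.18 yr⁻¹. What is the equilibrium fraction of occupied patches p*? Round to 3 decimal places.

Setting dp/dt = 0 and dividing through by p* gives γ·(1−p*) = μ.
So p* = 1 − μ/γ = 1 − 0.18/0.91 = 1 − 0.1978 = 0.8022.

0.802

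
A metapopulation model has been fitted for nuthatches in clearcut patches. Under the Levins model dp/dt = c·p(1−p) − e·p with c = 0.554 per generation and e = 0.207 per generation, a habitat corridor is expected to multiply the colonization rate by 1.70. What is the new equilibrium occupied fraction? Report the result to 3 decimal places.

0.780

Before: p* = 1 − 0.207/0.554 = 0.6264.
After the change, c = 0.9418, e = 0.207, so p* = 1 − 0.207/0.9418 = 0.7802.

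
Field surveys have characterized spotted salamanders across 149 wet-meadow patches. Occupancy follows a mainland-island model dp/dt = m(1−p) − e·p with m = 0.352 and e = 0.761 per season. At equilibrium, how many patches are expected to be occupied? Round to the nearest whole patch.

p* = m/(m+e) = 0.352/1.1130 = 0.3163.
Expected occupied patches = N × p* = 149 × 0.3163 = 47.12 ≈ 47.

47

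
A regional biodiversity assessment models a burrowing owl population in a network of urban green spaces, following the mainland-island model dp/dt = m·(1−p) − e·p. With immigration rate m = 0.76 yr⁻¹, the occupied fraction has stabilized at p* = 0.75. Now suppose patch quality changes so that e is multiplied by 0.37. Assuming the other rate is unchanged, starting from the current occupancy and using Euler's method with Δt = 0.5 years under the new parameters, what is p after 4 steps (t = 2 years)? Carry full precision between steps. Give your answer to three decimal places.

0.875

Balance m(1−p*) = e·p* gives e = m(1−p*)/p* = 0.76×0.25000/0.75000 = 0.25333.
Starting from p₀ = 0.75000; update p ← p + (dp/dt)·Δt with the new parameters.
p: 0.75000 → 0.80985  (Δp = +0.05985)
p: 0.80985 → 0.84415  (Δp = +0.03430)
p: 0.84415 → 0.86381  (Δp = +0.01966)
p: 0.86381 → 0.87508  (Δp = +0.01127)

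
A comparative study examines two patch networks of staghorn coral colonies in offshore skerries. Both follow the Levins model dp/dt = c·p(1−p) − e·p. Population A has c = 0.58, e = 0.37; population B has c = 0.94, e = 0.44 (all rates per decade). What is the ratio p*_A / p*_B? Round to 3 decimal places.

A: p*_A = 1 − 0.37/0.58 = 0.3621.
B: p*_B = 1 − 0.44/0.94 = 0.5319.
p*_A / p*_B = 0.3621/0.5319 = 0.6807.

0.681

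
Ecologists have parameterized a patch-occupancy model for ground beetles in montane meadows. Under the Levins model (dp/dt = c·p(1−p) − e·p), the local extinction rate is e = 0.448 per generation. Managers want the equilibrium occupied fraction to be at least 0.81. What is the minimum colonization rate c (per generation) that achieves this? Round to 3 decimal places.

2.358

p* = 1 − e/c ≥ 0.81 requires e/c ≤ 0.1900, i.e. c ≥ e/0.1900.
c_min = 0.448/0.1900 = 2.3579.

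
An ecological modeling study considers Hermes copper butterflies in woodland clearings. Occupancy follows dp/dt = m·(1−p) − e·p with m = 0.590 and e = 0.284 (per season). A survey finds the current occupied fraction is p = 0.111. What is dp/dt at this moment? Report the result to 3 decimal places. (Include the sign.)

Colonization term: m·(1−p) = 0.590×0.8890 = 0.52451.
Extinction term: e·p = 0.03152.
dp/dt = 0.52451 − 0.03152 = 0.49299.

0.493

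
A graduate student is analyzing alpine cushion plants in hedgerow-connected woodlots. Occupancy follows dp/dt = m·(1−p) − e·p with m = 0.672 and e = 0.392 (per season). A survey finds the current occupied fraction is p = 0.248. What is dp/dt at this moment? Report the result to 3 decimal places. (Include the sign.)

Colonization term: m·(1−p) = 0.672×0.7520 = 0.50534.
Extinction term: e·p = 0.09722.
dp/dt = 0.50534 − 0.09722 = 0.40813.

0.408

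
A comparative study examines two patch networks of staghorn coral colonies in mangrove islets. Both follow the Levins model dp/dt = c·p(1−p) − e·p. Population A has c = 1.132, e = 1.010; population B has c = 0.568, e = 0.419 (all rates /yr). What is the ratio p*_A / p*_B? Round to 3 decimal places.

0.411

A: p*_A = 1 − 1.010/1.132 = 0.1078.
B: p*_B = 1 − 0.419/0.568 = 0.2623.
p*_A / p*_B = 0.1078/0.2623 = 0.4108.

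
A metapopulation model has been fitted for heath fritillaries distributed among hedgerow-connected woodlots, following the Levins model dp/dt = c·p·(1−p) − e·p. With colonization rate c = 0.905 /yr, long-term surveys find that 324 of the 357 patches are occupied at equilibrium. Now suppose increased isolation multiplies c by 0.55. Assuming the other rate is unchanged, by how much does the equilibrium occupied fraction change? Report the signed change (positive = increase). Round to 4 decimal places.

-0.0756

Observed p* = 324/357 = 0.90756.
Balance c(1−p*) = e gives e = 0.905×(1 − 0.90756) = 0.08366.
New p* = 1 − e/c = 1 − 0.08366/0.49775 = 0.83192.
Δp* = 0.83192 − 0.90756 = -0.07564.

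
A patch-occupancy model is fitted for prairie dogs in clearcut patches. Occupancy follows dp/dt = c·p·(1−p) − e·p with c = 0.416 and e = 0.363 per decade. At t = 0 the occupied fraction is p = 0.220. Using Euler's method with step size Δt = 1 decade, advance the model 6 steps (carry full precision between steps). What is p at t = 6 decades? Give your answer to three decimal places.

Update rule: p ← p + [c·p·(1−p) − e·p]·Δt with Δt = 1.
  1  |  dp/dt·Δt = -0.008474  |  p_1 = 0.211526
  2  |  dp/dt·Δt = -0.007402  |  p_2 = 0.204123
  3  |  dp/dt·Δt = -0.006515  |  p_3 = 0.197609
  4  |  dp/dt·Δt = -0.005771  |  p_4 = 0.191837
  5  |  dp/dt·Δt = -0.005142  |  p_5 = 0.186695
  6  |  dp/dt·Δt = -0.004605  |  p_6 = 0.182090

0.182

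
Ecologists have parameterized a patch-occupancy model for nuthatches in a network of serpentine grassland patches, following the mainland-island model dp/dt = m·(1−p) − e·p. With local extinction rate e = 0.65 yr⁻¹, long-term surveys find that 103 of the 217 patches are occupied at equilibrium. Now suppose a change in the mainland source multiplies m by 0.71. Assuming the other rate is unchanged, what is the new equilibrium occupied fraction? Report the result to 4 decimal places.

0.3908

Observed p* = 103/217 = 0.47465.
Balance m(1−p*) = e·p* gives m = e·p*/(1−p*) = 0.65×0.47465/0.52535 = 0.58727.
New p* = m/(m+e) = 0.41696/(0.41696+0.65000) = 0.39079.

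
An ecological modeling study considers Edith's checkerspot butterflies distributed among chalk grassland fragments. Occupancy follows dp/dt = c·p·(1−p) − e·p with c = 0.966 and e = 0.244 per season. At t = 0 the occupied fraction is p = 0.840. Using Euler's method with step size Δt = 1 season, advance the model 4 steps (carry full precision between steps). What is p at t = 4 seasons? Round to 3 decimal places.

0.748

Update rule: p ← p + [c·p·(1−p) − e·p]·Δt with Δt = 1.
step 1: Δp = -0.07513, p = 0.76487
step 2: Δp = -0.01290, p = 0.75197
step 3: Δp = -0.00331, p = 0.74866
step 4: Δp = -0.00090, p = 0.74776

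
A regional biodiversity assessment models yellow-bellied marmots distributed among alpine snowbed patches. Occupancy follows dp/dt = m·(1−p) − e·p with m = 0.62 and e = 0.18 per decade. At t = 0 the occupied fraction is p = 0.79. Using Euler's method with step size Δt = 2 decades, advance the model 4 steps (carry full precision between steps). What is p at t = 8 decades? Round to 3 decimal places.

Update rule: p ← p + [m·(1−p) − e·p]·Δt with Δt = 2.
t = 2: p = 0.79000 + (-0.02400) = 0.76600
t = 4: p = 0.76600 + (+0.01440) = 0.78040
t = 6: p = 0.78040 + (-0.00864) = 0.77176
t = 8: p = 0.77176 + (+0.00518) = 0.77694

0.777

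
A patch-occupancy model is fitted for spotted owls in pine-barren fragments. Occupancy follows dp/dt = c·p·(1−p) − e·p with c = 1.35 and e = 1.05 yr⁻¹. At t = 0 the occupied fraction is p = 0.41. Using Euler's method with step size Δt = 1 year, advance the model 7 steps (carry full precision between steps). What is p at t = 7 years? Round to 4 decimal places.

Update rule: p ← p + [c·p·(1−p) − e·p]·Δt with Δt = 1.
  1  |  dp/dt·Δt = -0.103935  |  p_1 = 0.306065
  2  |  dp/dt·Δt = -0.034643  |  p_2 = 0.271422
  3  |  dp/dt·Δt = -0.018028  |  p_3 = 0.253394
  4  |  dp/dt·Δt = -0.010663  |  p_4 = 0.242731
  5  |  dp/dt·Δt = -0.006720  |  p_5 = 0.236010
  6  |  dp/dt·Δt = -0.004393  |  p_6 = 0.231617
  7  |  dp/dt·Δt = -0.002938  |  p_7 = 0.228680

0.2287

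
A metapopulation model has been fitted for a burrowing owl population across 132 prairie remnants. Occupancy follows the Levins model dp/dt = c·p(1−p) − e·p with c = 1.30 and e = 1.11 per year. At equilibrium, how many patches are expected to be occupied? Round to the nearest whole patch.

19

p* = 1 − e/c = 1 − 1.11/1.30 = 0.1462.
Expected occupied patches = N × p* = 132 × 0.1462 = 19.29 ≈ 19.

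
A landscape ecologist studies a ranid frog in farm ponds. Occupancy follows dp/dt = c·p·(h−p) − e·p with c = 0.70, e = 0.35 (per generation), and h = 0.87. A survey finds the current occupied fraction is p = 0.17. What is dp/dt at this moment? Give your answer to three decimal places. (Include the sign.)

Colonization term: c·p·(h−p) = 0.70×0.17×0.7000 = 0.08330.
Extinction term: e·p = 0.05950.
dp/dt = 0.08330 − 0.05950 = 0.02380.

0.024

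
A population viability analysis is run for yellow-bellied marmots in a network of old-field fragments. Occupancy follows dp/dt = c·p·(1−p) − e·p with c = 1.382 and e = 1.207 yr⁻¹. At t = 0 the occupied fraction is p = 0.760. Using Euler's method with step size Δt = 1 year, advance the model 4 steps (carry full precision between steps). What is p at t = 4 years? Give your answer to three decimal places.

0.106

Update rule: p ← p + [c·p·(1−p) − e·p]·Δt with Δt = 1.
t = 1: p = 0.76000 + (-0.66524) = 0.09476
t = 2: p = 0.09476 + (+0.00417) = 0.09893
t = 3: p = 0.09893 + (+0.00379) = 0.10272
t = 4: p = 0.10272 + (+0.00339) = 0.10611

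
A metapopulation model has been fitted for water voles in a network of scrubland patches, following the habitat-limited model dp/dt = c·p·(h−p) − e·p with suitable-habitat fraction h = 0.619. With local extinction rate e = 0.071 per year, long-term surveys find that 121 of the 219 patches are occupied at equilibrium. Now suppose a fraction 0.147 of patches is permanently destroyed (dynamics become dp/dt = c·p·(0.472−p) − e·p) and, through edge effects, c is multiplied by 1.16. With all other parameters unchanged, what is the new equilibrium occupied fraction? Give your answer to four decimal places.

0.4147

Observed p* = 121/219 = 0.55251.
Balance c(h−p*) = e gives c = e/(0.619 − 0.55251) = 0.071/0.06649 = 1.06783.
New p* = 0.472 − e/c = 0.472 − 0.07100/1.23868 = 0.41468.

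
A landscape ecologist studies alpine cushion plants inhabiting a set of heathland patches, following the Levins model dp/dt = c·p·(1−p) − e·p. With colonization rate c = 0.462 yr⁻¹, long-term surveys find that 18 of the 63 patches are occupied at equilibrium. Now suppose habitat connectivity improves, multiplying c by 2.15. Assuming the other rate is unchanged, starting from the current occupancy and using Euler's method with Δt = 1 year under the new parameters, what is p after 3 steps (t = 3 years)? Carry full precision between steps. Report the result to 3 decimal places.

Observed p* = 18/63 = 0.28571.
Balance c(1−p*) = e gives e = 0.462×(1 − 0.28571) = 0.33000.
Starting from p₀ = 0.28571; update p ← p + (dp/dt)·Δt with the new parameters.
  1  |  dp/dt·Δt = +0.108429  |  p_1 = 0.394143
  2  |  dp/dt·Δt = +0.107127  |  p_2 = 0.501270
  3  |  dp/dt·Δt = +0.082904  |  p_3 = 0.584174

0.584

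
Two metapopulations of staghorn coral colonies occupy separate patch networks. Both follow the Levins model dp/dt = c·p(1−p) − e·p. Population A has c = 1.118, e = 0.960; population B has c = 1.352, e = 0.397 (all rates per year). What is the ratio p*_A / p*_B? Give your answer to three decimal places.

0.200

A: p*_A = 1 − 0.960/1.118 = 0.1413.
B: p*_B = 1 − 0.397/1.352 = 0.7064.
p*_A / p*_B = 0.1413/0.7064 = 0.2001.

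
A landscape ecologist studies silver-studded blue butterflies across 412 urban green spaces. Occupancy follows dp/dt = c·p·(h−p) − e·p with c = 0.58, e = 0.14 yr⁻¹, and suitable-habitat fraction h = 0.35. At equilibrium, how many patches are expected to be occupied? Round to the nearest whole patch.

45

p* = h − e/c = 0.35 − 0.2414 = 0.1086.
Expected occupied patches = N × p* = 412 × 0.1086 = 44.75 ≈ 45.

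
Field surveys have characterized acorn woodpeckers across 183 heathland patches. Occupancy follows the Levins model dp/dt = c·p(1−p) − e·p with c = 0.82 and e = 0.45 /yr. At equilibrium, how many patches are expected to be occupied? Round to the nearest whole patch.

p* = 1 − e/c = 1 − 0.45/0.82 = 0.4512.
Expected occupied patches = N × p* = 183 × 0.4512 = 82.57 ≈ 83.

83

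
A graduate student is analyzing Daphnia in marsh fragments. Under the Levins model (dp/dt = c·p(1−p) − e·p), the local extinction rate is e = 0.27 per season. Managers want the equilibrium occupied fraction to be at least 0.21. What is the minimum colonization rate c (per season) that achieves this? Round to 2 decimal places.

p* = 1 − e/c ≥ 0.21 requires e/c ≤ 0.7900, i.e. c ≥ e/0.7900.
c_min = 0.27/0.7900 = 0.3418.

0.34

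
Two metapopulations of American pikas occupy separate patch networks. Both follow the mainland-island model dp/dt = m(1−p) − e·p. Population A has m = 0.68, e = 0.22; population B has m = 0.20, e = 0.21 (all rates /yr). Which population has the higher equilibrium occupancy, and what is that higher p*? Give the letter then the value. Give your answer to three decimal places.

A: p*_A = m/(m+e) = 0.68/0.9000 = 0.7556.
B: p*_B = 0.20/0.4100 = 0.4878.
A is higher at 0.7556.

A, 0.756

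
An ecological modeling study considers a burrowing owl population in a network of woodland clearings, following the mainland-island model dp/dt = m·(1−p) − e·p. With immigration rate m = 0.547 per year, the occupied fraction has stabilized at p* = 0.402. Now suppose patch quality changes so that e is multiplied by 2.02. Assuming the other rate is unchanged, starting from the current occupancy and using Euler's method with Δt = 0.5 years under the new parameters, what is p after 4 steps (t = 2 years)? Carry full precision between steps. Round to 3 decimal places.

Balance m(1−p*) = e·p* gives e = m(1−p*)/p* = 0.547×0.59800/0.40200 = 0.81370.
Starting from p₀ = 0.40200; update p ← p + (dp/dt)·Δt with the new parameters.
t = 0.5: p = 0.40200 + (-0.16682) = 0.23518
t = 1: p = 0.23518 + (+0.01590) = 0.25108
t = 1.5: p = 0.25108 + (-0.00152) = 0.24956
t = 2: p = 0.24956 + (+0.00014) = 0.24971

0.250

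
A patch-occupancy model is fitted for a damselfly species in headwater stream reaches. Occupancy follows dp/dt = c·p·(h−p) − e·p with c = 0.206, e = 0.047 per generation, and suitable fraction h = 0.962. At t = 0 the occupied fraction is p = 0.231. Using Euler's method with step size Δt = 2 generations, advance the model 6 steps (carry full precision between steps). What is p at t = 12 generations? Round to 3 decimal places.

0.543

Update rule: p ← p + [c·p·(h−p) − e·p]·Δt with Δt = 2.
p: 0.23100 → 0.27886  (Δp = +0.04786)
p: 0.27886 → 0.33113  (Δp = +0.05227)
p: 0.33113 → 0.38607  (Δp = +0.05494)
p: 0.38607 → 0.44139  (Δp = +0.05532)
p: 0.44139 → 0.49457  (Δp = +0.05318)
p: 0.49457 → 0.54333  (Δp = +0.04876)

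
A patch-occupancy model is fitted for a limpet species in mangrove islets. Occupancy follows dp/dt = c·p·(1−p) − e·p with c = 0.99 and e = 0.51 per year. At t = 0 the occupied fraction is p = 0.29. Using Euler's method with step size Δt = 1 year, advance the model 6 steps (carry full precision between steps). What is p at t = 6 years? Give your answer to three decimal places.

Update rule: p ← p + [c·p·(1−p) − e·p]·Δt with Δt = 1.
  1  |  dp/dt·Δt = +0.055941  |  p_1 = 0.345941
  2  |  dp/dt·Δt = +0.047573  |  p_2 = 0.393514
  3  |  dp/dt·Δt = +0.035582  |  p_3 = 0.429096
  4  |  dp/dt·Δt = +0.023684  |  p_4 = 0.452780
  5  |  dp/dt·Δt = +0.014375  |  p_5 = 0.467155
  6  |  dp/dt·Δt = +0.008183  |  p_6 = 0.475338

0.475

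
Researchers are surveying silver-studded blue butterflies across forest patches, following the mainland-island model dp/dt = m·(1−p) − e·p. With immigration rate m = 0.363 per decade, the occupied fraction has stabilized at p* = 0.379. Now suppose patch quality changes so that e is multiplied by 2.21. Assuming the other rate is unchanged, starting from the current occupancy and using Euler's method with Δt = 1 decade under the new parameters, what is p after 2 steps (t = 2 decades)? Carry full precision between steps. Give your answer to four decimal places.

0.2910

Balance m(1−p*) = e·p* gives e = m(1−p*)/p* = 0.363×0.62100/0.37900 = 0.59478.
Starting from p₀ = 0.37900; update p ← p + (dp/dt)·Δt with the new parameters.
  1  |  dp/dt·Δt = -0.272762  |  p_1 = 0.106238
  2  |  dp/dt·Δt = +0.184788  |  p_2 = 0.291027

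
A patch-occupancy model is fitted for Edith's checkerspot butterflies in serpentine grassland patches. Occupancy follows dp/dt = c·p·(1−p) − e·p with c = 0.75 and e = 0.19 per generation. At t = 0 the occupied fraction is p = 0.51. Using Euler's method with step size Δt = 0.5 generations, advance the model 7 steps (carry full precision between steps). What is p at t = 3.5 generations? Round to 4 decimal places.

Update rule: p ← p + [c·p·(1−p) − e·p]·Δt with Δt = 0.5.
t = 0.5: p = 0.51000 + (+0.04526) = 0.55526
t = 1: p = 0.55526 + (+0.03985) = 0.59512
t = 1.5: p = 0.59512 + (+0.03382) = 0.62894
t = 2: p = 0.62894 + (+0.02777) = 0.65670
t = 2.5: p = 0.65670 + (+0.02215) = 0.67886
t = 3: p = 0.67886 + (+0.01726) = 0.69612
t = 3.5: p = 0.69612 + (+0.01319) = 0.70932

0.7093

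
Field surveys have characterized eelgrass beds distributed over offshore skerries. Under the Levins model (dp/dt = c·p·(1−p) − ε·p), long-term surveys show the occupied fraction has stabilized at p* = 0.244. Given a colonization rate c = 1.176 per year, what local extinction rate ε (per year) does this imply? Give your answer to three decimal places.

0.889

At equilibrium c(1−p*) = ε.
ε = 1.176 × (1 − 0.244) = 1.176 × 0.7560 = 0.8891.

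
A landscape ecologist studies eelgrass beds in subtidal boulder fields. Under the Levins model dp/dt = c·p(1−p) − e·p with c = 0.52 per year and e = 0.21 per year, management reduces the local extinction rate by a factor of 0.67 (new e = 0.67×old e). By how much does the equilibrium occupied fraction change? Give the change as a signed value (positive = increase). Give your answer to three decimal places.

Before: p* = 1 − 0.21/0.52 = 0.5962.
After the change, c = 0.52, e = 0.1407, so p* = 1 − 0.1407/0.52 = 0.7294.
Δp* = 0.7294 − 0.5962 = +0.1333.

0.133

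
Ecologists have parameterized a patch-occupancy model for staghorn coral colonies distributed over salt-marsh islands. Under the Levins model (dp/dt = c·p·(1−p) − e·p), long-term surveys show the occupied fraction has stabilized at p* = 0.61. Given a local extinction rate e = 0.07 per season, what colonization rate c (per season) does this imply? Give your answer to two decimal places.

At equilibrium c(1−p*) = e, so c = e/(1−p*).
c = 0.07/(1 − 0.61) = 0.07/0.3900 = 0.1795.

0.18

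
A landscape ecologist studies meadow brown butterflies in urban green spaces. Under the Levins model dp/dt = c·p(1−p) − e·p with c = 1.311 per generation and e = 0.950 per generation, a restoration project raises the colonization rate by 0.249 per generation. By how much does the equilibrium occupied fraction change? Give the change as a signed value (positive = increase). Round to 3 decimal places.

Before: p* = 1 − 0.950/1.311 = 0.2754.
After the change, c = 1.56, e = 0.95, so p* = 1 − 0.95/1.56 = 0.3910.
Δp* = 0.3910 − 0.2754 = +0.1157.

0.116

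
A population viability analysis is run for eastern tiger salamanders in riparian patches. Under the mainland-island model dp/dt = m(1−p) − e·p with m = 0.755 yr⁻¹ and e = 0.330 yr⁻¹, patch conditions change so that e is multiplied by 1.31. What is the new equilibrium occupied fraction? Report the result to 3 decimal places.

Before: p* = 0.755/(0.755+0.330) = 0.6959.
After: m = 0.755, e = 0.4323; p* = 0.755/1.1873 = 0.6359.

0.636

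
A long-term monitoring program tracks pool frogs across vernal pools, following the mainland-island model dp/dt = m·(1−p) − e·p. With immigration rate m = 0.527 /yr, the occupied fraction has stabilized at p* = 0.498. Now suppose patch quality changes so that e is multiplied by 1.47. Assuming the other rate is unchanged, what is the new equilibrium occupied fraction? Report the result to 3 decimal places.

Balance m(1−p*) = e·p* gives e = m(1−p*)/p* = 0.527×0.50200/0.49800 = 0.53123.
New p* = m/(m+e) = 0.52700/(0.52700+0.78091) = 0.40293.

0.403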